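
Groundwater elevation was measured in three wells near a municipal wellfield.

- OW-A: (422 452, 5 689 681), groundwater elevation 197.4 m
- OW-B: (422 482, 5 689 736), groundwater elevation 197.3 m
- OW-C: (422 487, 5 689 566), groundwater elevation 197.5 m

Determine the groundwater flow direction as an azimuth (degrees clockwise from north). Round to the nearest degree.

With h = a·x + b·y + c and OW-A as origin, the differences give:
  30·a + 55·b = -0.1
  35·a + (-115)·b = +0.1
Eliminate b (×(-115) and ×55, subtract): -5375·a = 6.00 → a = ∂h/∂x = -0.001116
Back-substitute: b = ∂h/∂y = -0.001209.
Flow direction (−∇h) has components (+0.001116 E, +0.001209 N).
Azimuth = atan2(E, N) = atan2(+0.001116, +0.001209) = 42.7° ≈ 043°.

043°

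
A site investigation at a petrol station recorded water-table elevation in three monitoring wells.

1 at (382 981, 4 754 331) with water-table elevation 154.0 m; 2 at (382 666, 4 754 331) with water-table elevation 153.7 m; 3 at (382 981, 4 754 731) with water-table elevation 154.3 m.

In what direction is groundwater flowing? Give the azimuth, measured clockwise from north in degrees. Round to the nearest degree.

232°

∂h/∂x = (153.7 − 154.0) / (382666 − 382981) = +0.0009524
∂h/∂y = (154.3 − 154.0) / (4754731 − 4754331) = +0.0007500
Flow direction (−∇h) has components (-0.0009524 E, -0.0007500 N).
Azimuth = atan2(E, N) = atan2(-0.0009524, -0.0007500) = 231.8° ≈ 232°.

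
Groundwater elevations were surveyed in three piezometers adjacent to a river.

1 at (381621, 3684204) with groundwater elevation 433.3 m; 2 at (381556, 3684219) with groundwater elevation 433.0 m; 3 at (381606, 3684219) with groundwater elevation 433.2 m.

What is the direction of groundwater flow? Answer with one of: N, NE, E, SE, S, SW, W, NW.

Differences from 1: to 2 (Δx, Δy, Δh) = (-65, 15, -0.3); to 3 = (-15, 15, -0.1).
Solve a·Δx + b·Δy = Δh: det = (-65)·15 − (-15)·15 = -750.
∂h/∂x = [(-0.3)·15 − (-0.1)·15] / -750 = +0.004000
∂h/∂y = [(-65)·(-0.1) − (-15)·(-0.3)] / -750 = -0.002667
Flow = −∇h = (-0.004000 east, +0.002667 north), which points northwest.

NW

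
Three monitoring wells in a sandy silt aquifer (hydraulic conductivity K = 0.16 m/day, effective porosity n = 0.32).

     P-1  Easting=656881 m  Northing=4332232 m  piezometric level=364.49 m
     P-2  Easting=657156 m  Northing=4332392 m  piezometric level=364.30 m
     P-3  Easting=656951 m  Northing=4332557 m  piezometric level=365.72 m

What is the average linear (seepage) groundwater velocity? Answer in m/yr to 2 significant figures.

1.0 m/yr

Taking P-1 as reference: P-2−P-1 = (275, 160, -0.19); P-3−P-1 = (70, 325, +1.23).
Determinant of the coordinate differences = 275·325 − 70·160 = 78175.
∂h/∂x = [(-0.19)·325 − (+1.23)·160] / 78175 = -0.003307
∂h/∂y = [275·(+1.23) − 70·(-0.19)] / 78175 = +0.004497
|∇h| = √(-0.003307² + 0.004497²) = 0.005582
Seepage velocity v = K·i/n = 0.16 × 0.005582 / 0.32 = 0.002791 m/day = 1.019 m/yr.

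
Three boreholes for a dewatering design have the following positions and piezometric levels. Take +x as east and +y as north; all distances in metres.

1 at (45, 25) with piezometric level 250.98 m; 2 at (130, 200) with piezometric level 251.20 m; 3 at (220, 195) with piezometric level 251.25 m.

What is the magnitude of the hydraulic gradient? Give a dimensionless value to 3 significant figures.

Differences from 1: to 2 (Δx, Δy, Δh) = (85, 175, +0.22); to 3 = (175, 170, +0.27).
Determinant of the coordinate differences = 85·170 − 175·175 = -16175.
∂h/∂x = [(+0.22)·170 − (+0.27)·175] / -16175 = +0.0006090
∂h/∂y = [85·(+0.27) − 175·(+0.22)] / -16175 = +0.0009614
|∇h| = √(0.0006090² + 0.0009614²) = 0.001138

0.00114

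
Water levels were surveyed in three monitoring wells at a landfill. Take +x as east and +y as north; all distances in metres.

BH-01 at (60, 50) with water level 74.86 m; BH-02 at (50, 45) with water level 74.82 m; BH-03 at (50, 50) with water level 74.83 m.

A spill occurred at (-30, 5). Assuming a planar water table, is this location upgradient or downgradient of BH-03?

Differences from BH-01: to BH-02 (Δx, Δy, Δh) = (-10, -5, -0.04); to BH-03 = (-10, 0, -0.03).
Determinant of the coordinate differences = (-10)·0 − (-10)·(-5) = -50.
∂h/∂x = [(-0.04)·0 − (-0.03)·(-5)] / -50 = +0.003000
∂h/∂y = [(-10)·(-0.03) − (-10)·(-0.04)] / -50 = +0.002000
Head at (-30, 5) = 74.86 + (+0.003000)·(-90) + (+0.002000)·(-45) = 74.50 m.
That is lower than the 74.83 m at BH-03, so the point is downgradient.

downgradient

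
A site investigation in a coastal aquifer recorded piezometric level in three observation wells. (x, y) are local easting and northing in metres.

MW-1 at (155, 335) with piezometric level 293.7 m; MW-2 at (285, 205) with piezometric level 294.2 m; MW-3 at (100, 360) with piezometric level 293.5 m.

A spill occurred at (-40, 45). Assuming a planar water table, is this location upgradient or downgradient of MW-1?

With h = a·x + b·y + c and MW-1 as origin, the differences give:
  130·a + (-130)·b = +0.5
  (-55)·a + 25·b = -0.2
Eliminate b (×25 and ×(-130), subtract): -3900·a = -13.50 → a = ∂h/∂x = +0.003462
Back-substitute: b = ∂h/∂y = -0.0003846.
Head at (-40, 45) = 293.7 + (+0.003462)·(-195) + (-0.0003846)·(-290) = 293.14 m.
That is lower than the 293.7 m at MW-1, so the point is downgradient.

downgradient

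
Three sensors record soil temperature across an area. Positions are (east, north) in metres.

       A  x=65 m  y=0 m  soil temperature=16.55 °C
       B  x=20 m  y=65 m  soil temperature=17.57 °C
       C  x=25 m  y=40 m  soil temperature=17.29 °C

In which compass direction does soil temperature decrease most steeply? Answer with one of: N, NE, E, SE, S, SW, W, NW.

Differences from A: to B (Δx, Δy, Δh) = (-45, 65, +1.02); to C = (-40, 40, +0.74).
Determinant of the coordinate differences = (-45)·40 − (-40)·65 = 800.
∂T/∂x = [(+1.02)·40 − (+0.74)·65] / 800 = -0.009125
∂T/∂y = [(-45)·(+0.74) − (-40)·(+1.02)] / 800 = +0.009375
Steepest decrease is along −∇f = (+0.009125 E, -0.009375 N) → southeast.

SE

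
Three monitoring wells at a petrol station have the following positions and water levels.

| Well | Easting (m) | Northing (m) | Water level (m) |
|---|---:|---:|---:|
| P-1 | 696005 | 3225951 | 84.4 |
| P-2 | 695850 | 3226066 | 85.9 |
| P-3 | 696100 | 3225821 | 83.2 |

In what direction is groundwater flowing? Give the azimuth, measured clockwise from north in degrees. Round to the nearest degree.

With h = a·x + b·y + c and P-1 as origin, the differences give:
  (-155)·a + 115·b = +1.5
  95·a + (-130)·b = -1.2
Eliminate b (×(-130) and ×115, subtract): 9225·a = -57.00 → a = ∂h/∂x = -0.006179
Back-substitute: b = ∂h/∂y = +0.004715.
Flow direction (−∇h) has components (+0.006179 E, -0.004715 N).
Azimuth = atan2(E, N) = atan2(+0.006179, -0.004715) = 127.3° ≈ 127°.

127°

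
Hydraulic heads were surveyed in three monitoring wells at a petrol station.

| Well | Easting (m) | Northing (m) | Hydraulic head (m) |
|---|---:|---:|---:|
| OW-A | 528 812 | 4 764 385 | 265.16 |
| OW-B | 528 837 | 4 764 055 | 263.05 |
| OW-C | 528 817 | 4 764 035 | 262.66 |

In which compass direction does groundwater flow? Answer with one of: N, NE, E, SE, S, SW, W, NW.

SW

With h = a·x + b·y + c and OW-A as origin, the differences give:
  25·a + (-330)·b = -2.11
  5·a + (-350)·b = -2.50
Eliminate b (×(-350) and ×(-330), subtract): -7100·a = -86.500 → a = ∂h/∂x = +0.01218
Back-substitute: b = ∂h/∂y = +0.007317.
Flow = −∇h = (-0.01218 east, -0.007317 north), which points southwest.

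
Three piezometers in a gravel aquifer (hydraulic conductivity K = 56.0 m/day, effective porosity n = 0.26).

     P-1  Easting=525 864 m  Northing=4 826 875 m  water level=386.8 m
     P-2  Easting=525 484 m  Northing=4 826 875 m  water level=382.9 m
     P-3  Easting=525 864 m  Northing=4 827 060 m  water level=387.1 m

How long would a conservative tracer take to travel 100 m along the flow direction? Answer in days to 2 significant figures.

∂h/∂x = (382.9 − 386.8) / (525484 − 525864) = +0.01026
∂h/∂y = (387.1 − 386.8) / (4827060 − 4826875) = +0.001622
|∇h| = √(0.01026² + 0.001622²) = 0.01039
Seepage velocity v = K·i/n = 56.0 × 0.01039 / 0.26 = 2.238 m/day.
t = 100 / 2.238 = 44.68 days.

45 days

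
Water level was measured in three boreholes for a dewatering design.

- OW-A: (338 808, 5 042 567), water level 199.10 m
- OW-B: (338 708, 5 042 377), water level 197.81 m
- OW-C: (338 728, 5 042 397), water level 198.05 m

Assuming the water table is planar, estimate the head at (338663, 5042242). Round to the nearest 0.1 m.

Taking OW-A as reference: OW-B−OW-A = (-100, -190, -1.29); OW-C−OW-A = (-80, -170, -1.05).
Determinant of the coordinate differences = (-100)·(-170) − (-80)·(-190) = 1800.
∂h/∂x = [(-1.29)·(-170) − (-1.05)·(-190)] / 1800 = +0.01100
∂h/∂y = [(-100)·(-1.05) − (-80)·(-1.29)] / 1800 = +0.0010000
h(338663, 5042242) = 199.10 + (+0.01100)·(-145) + (+0.0010000)·(-325) = 199.10 -1.595 -0.325 = 197.180 m.

197.2 m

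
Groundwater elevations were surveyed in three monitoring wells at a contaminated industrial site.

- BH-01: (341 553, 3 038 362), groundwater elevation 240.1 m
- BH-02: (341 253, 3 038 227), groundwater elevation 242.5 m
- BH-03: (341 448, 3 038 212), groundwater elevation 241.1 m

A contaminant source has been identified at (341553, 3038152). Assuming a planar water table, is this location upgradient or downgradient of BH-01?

Differences from BH-01: to BH-02 (Δx, Δy, Δh) = (-300, -135, +2.4); to BH-03 = (-105, -150, +1.0).
Solve a·Δx + b·Δy = Δh: det = (-300)·(-150) − (-105)·(-135) = 30825.
∂h/∂x = [(+2.4)·(-150) − (+1.0)·(-135)] / 30825 = -0.007299
∂h/∂y = [(-300)·(+1.0) − (-105)·(+2.4)] / 30825 = -0.001557
Head at (341553, 3038152) = 240.1 + (-0.007299)·(0) + (-0.001557)·(-210) = 240.43 m.
That is higher than the 240.1 m at BH-01, so the point is upgradient.

upgradient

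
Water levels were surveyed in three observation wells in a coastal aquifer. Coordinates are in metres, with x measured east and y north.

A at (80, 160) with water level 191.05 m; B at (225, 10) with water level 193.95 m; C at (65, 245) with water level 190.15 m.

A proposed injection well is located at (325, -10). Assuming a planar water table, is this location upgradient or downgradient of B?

Taking A as reference: B−A = (145, -150, +2.90); C−A = (-15, 85, -0.90).
Solve a·Δx + b·Δy = Δh: det = 145·85 − (-15)·(-150) = 10075.
∂h/∂x = [(+2.90)·85 − (-0.90)·(-150)] / 10075 = +0.01107
∂h/∂y = [145·(-0.90) − (-15)·(+2.90)] / 10075 = -0.008635
Head at (325, -10) = 191.05 + (+0.01107)·(245) + (-0.008635)·(-170) = 195.23 m.
That is higher than the 193.95 m at B, so the point is upgradient.

upgradient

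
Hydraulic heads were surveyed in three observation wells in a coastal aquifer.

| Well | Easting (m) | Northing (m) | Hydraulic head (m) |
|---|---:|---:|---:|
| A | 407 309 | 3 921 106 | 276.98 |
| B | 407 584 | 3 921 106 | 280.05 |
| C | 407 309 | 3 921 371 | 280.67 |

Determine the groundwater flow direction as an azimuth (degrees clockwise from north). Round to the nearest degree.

219°

∂h/∂x = (280.05 − 276.98) / (407584 − 407309) = +0.01116
∂h/∂y = (280.67 − 276.98) / (3921371 − 3921106) = +0.01392
Flow direction (−∇h) has components (-0.01116 E, -0.01392 N).
Azimuth = atan2(E, N) = atan2(-0.01116, -0.01392) = 218.7° ≈ 219°.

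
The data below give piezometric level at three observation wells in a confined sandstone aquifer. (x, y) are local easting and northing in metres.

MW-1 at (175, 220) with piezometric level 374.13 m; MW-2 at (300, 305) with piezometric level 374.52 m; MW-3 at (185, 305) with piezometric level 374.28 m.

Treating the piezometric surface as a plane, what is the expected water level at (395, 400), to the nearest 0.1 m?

374.9 m

With h = a·x + b·y + c and MW-1 as origin, the differences give:
  125·a + 85·b = +0.39
  10·a + 85·b = +0.15
Eliminate b (×85 and ×85, subtract): 9775·a = 20.400 → a = ∂h/∂x = +0.002087
Back-substitute: b = ∂h/∂y = +0.001519.
h(395, 400) = 374.13 + (+0.002087)·(220) + (+0.001519)·(180) = 374.13 +0.459 +0.273 = 374.863 m.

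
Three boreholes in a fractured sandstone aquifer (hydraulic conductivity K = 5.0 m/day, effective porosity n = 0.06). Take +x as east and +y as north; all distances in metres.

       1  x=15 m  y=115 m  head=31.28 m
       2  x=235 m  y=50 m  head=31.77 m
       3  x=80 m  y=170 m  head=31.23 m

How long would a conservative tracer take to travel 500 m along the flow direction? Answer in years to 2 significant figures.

Differences from 1: to 2 (Δx, Δy, Δh) = (220, -65, +0.49); to 3 = (65, 55, -0.05).
Solve a·Δx + b·Δy = Δh: det = 220·55 − 65·(-65) = 16325.
∂h/∂x = [(+0.49)·55 − (-0.05)·(-65)] / 16325 = +0.001452
∂h/∂y = [220·(-0.05) − 65·(+0.49)] / 16325 = -0.002625
|∇h| = √(0.001452² + -0.002625²) = 0.003
Seepage velocity v = K·i/n = 5.0 × 0.003 / 0.06 = 0.25 m/day.
t = 500 / 0.25 = 2000 days = 5.48 years.

5.5 years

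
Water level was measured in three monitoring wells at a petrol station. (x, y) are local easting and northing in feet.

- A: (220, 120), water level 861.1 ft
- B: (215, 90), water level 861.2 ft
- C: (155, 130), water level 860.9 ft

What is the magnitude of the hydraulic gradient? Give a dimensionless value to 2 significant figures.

Three-point gradient (reference A): Δ to B = (-5, -30, +0.1), Δ to C = (-65, 10, -0.2).
∂h/∂x = +0.002500, ∂h/∂y = -0.003750 (det = -2000).
|∇h| = √(0.002500² + -0.003750²) = 0.004507

0.0045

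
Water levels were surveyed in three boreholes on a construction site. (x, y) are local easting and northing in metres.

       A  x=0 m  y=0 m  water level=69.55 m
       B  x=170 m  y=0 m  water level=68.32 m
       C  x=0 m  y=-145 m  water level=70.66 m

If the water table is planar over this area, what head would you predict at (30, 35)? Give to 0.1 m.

69.1 m

∂h/∂x = (68.32 − 69.55) / (170 − 0) = -0.007235
∂h/∂y = (70.66 − 69.55) / (-145 − 0) = -0.007655
h(30, 35) = 69.55 + (-0.007235)·(30) + (-0.007655)·(35) = 69.55 -0.217 -0.268 = 69.065 m.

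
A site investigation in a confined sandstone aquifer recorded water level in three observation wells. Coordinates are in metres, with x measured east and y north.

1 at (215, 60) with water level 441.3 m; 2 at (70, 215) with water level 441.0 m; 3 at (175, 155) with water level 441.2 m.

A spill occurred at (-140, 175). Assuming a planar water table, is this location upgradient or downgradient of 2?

Taking 1 as reference: 2−1 = (-145, 155, -0.3); 3−1 = (-40, 95, -0.1).
Determinant of the coordinate differences = (-145)·95 − (-40)·155 = -7575.
∂h/∂x = [(-0.3)·95 − (-0.1)·155] / -7575 = +0.001716
∂h/∂y = [(-145)·(-0.1) − (-40)·(-0.3)] / -7575 = -0.0003300
Head at (-140, 175) = 441.3 + (+0.001716)·(-355) + (-0.0003300)·(115) = 440.65 m.
That is lower than the 441.0 m at 2, so the point is downgradient.

downgradient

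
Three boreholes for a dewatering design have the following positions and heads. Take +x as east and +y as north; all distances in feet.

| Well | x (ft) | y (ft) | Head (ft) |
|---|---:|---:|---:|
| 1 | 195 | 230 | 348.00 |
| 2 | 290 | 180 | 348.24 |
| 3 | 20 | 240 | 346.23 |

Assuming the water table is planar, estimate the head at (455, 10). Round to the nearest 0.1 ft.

Three-point gradient (reference 1): Δ to 2 = (95, -50, +0.24), Δ to 3 = (-175, 10, -1.77).
∂h/∂x = +0.01104, ∂h/∂y = +0.01617 (det = -7800).
h(455, 10) = 348.00 + (+0.01104)·(260) + (+0.01617)·(-220) = 348.00 +2.870 -3.558 = 347.312 ft.

347.3 ft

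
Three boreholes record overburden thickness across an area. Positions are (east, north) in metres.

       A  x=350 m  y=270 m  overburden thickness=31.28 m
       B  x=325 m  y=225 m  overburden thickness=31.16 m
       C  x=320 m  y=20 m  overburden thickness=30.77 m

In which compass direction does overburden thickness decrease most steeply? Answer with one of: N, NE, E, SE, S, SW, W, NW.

With d = a·x + b·y + c and A as origin, the differences give:
  (-25)·a + (-45)·b = -0.12
  (-30)·a + (-250)·b = -0.51
Eliminate b (×(-250) and ×(-45), subtract): 4900·a = 7.050 → a = ∂d/∂x = +0.001439
Back-substitute: b = ∂d/∂y = +0.001867.
Steepest decrease is along −∇f = (-0.001439 E, -0.001867 N) → southwest.

SW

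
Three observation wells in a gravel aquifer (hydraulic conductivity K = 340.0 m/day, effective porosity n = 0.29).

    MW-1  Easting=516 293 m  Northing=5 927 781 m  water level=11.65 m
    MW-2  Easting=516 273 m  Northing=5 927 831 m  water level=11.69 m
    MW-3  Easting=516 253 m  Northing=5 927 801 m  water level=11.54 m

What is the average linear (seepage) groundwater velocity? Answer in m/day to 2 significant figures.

Three-point gradient (reference MW-1): Δ to MW-2 = (-20, 50, +0.04), Δ to MW-3 = (-40, 20, -0.11).
∂h/∂x = +0.003938, ∂h/∂y = +0.002375 (det = 1600).
|∇h| = √(0.003938² + 0.002375²) = 0.004599
Seepage velocity v = K·i/n = 340.0 × 0.004599 / 0.29 = 5.392 m/day.

5.4 m/day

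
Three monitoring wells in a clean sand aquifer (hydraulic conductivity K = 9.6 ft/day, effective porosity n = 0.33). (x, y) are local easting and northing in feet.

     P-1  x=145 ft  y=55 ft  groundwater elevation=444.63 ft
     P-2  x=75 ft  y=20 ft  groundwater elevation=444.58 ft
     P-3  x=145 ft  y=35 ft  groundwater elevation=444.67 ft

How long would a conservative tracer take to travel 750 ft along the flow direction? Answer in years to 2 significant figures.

With h = a·x + b·y + c and P-1 as origin, the differences give:
  (-70)·a + (-35)·b = -0.05
  0·a + (-20)·b = +0.04
Eliminate b (×(-20) and ×(-35), subtract): 1400·a = 2.400 → a = ∂h/∂x = +0.001714
Back-substitute: b = ∂h/∂y = -0.002000.
|∇h| = √(0.001714² + -0.002000²) = 0.002634
Seepage velocity v = K·i/n = 9.6 × 0.002634 / 0.33 = 0.07663 ft/day.
t = 750 / 0.07663 = 9787 days = 26.8 years.

27 years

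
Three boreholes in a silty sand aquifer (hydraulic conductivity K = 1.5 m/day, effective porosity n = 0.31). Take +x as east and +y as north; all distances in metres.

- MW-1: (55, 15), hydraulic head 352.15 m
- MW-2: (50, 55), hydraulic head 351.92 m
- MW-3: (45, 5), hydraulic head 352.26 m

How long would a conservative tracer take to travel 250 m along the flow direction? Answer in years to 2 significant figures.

18 years

Taking MW-1 as reference: MW-2−MW-1 = (-5, 40, -0.23); MW-3−MW-1 = (-10, -10, +0.11).
Determinant of the coordinate differences = (-5)·(-10) − (-10)·40 = 450.
∂h/∂x = [(-0.23)·(-10) − (+0.11)·40] / 450 = -0.004667
∂h/∂y = [(-5)·(+0.11) − (-10)·(-0.23)] / 450 = -0.006333
|∇h| = √(-0.004667² + -0.006333²) = 0.007867
Seepage velocity v = K·i/n = 1.5 × 0.007867 / 0.31 = 0.03807 m/day.
t = 250 / 0.03807 = 6567 days = 18 years.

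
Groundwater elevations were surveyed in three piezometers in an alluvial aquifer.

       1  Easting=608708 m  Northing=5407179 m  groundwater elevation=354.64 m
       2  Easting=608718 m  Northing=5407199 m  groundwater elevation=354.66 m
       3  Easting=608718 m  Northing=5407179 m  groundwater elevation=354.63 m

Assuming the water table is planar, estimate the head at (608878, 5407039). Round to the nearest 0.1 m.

354.3 m

Differences from 1: to 2 (Δx, Δy, Δh) = (10, 20, +0.02); to 3 = (10, 0, -0.01).
Solve a·Δx + b·Δy = Δh: det = 10·0 − 10·20 = -200.
∂h/∂x = [(+0.02)·0 − (-0.01)·20] / -200 = -0.0010000
∂h/∂y = [10·(-0.01) − 10·(+0.02)] / -200 = +0.001500
h(608878, 5407039) = 354.64 + (-0.0010000)·(170) + (+0.001500)·(-140) = 354.64 -0.170 -0.210 = 354.260 m.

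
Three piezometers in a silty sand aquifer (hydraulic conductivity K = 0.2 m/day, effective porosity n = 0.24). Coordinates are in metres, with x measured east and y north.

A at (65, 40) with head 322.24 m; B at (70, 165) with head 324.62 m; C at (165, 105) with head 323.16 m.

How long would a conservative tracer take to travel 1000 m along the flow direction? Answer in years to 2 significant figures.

170 years

With h = a·x + b·y + c and A as origin, the differences give:
  5·a + 125·b = +2.38
  100·a + 65·b = +0.92
Eliminate b (×65 and ×125, subtract): -12175·a = 39.700 → a = ∂h/∂x = -0.003261
Back-substitute: b = ∂h/∂y = +0.01917.
|∇h| = √(-0.003261² + 0.01917²) = 0.01945
Seepage velocity v = K·i/n = 0.2 × 0.01945 / 0.24 = 0.01621 m/day.
t = 1000 / 0.01621 = 6.169e+04 days = 169 years.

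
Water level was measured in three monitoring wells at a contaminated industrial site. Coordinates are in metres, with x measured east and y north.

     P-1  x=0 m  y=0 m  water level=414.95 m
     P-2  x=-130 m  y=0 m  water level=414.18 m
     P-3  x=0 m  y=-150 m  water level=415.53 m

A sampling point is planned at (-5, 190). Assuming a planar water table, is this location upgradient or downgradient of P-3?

∂h/∂x = (414.18 − 414.95) / (-130 − 0) = +0.005923
∂h/∂y = (415.53 − 414.95) / (-150 − 0) = -0.003867
Head at (-5, 190) = 414.95 + (+0.005923)·(-5) + (-0.003867)·(190) = 414.19 m.
That is lower than the 415.53 m at P-3, so the point is downgradient.

downgradient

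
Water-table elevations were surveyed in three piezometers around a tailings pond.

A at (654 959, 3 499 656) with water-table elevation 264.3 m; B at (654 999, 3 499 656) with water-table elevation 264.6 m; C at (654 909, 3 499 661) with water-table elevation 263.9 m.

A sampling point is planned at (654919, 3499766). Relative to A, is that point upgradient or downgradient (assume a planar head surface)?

Three-point gradient (reference A): Δ to B = (40, 0, +0.3), Δ to C = (-50, 5, -0.4).
∂h/∂x = +0.007500, ∂h/∂y = -0.005000 (det = 200).
Head at (654919, 3499766) = 264.3 + (+0.007500)·(-40) + (-0.005000)·(110) = 263.45 m.
That is lower than the 264.3 m at A, so the point is downgradient.

downgradient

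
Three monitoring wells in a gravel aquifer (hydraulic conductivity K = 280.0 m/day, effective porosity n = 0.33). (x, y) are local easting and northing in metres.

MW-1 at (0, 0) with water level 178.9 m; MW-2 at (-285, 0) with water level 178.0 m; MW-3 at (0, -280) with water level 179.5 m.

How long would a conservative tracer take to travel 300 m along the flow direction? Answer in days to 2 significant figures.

93 days

∂h/∂x = (178.0 − 178.9) / (-285 − 0) = +0.003158
∂h/∂y = (179.5 − 178.9) / (-280 − 0) = -0.002143
|∇h| = √(0.003158² + -0.002143²) = 0.003816
Seepage velocity v = K·i/n = 280.0 × 0.003816 / 0.33 = 3.238 m/day.
t = 300 / 3.238 = 92.65 days.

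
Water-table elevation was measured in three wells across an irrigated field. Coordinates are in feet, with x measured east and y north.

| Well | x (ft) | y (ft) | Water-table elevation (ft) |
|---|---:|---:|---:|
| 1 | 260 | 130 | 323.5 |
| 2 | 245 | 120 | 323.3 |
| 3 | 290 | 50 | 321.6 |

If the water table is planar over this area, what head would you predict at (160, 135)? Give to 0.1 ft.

323.8 ft

Three-point gradient (reference 1): Δ to 2 = (-15, -10, -0.2), Δ to 3 = (30, -80, -1.9).
∂h/∂x = -0.002000, ∂h/∂y = +0.02300 (det = 1500).
h(160, 135) = 323.5 + (-0.002000)·(-100) + (+0.02300)·(5) = 323.5 +0.200 +0.115 = 323.815 ft.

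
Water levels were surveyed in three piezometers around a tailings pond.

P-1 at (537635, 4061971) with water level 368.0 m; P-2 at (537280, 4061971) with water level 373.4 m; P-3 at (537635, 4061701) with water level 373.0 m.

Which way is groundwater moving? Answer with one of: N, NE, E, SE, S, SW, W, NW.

NE

∂h/∂x = (373.4 − 368.0) / (537280 − 537635) = -0.01521
∂h/∂y = (373.0 − 368.0) / (4061701 − 4061971) = -0.01852
Flow = −∇h = (+0.01521 east, +0.01852 north), which points northeast.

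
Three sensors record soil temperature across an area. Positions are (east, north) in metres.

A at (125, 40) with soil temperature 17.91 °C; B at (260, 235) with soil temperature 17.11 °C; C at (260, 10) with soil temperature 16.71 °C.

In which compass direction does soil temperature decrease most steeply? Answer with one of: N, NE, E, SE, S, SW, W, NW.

E

With T = a·x + b·y + c and A as origin, the differences give:
  135·a + 195·b = -0.80
  135·a + (-30)·b = -1.20
Eliminate b (×(-30) and ×195, subtract): -30375·a = 258.000 → a = ∂T/∂x = -0.008494
Back-substitute: b = ∂T/∂y = +0.001778.
Steepest decrease is along −∇f = (+0.008494 E, -0.001778 N) → east.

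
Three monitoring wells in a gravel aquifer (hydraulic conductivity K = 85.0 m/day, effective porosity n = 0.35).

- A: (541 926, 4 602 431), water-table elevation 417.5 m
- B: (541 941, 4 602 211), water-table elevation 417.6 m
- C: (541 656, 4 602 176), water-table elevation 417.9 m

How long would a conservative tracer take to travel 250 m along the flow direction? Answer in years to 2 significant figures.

2.5 years

Taking A as reference: B−A = (15, -220, +0.1); C−A = (-270, -255, +0.4).
Solve a·Δx + b·Δy = Δh: det = 15·(-255) − (-270)·(-220) = -63225.
∂h/∂x = [(+0.1)·(-255) − (+0.4)·(-220)] / -63225 = -0.0009885
∂h/∂y = [15·(+0.4) − (-270)·(+0.1)] / -63225 = -0.0005219
|∇h| = √(-0.0009885² + -0.0005219²) = 0.001118
Seepage velocity v = K·i/n = 85.0 × 0.001118 / 0.35 = 0.2715 m/day.
t = 250 / 0.2715 = 920.8 days = 2.52 years.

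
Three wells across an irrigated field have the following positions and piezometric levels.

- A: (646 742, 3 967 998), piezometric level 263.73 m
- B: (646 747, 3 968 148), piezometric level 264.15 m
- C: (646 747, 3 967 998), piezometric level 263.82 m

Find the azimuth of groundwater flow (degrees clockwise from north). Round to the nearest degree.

Taking A as reference: B−A = (5, 150, +0.42); C−A = (5, 0, +0.09).
Solve a·Δx + b·Δy = Δh: det = 5·0 − 5·150 = -750.
∂h/∂x = [(+0.42)·0 − (+0.09)·150] / -750 = +0.01800
∂h/∂y = [5·(+0.09) − 5·(+0.42)] / -750 = +0.002200
Flow direction (−∇h) has components (-0.01800 E, -0.002200 N).
Azimuth = atan2(E, N) = atan2(-0.01800, -0.002200) = 263.0° ≈ 263°.

263°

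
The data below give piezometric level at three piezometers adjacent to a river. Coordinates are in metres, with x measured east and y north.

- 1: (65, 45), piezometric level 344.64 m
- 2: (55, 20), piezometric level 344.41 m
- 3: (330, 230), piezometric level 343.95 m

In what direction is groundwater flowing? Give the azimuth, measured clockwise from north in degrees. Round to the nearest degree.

139°

Taking 1 as reference: 2−1 = (-10, -25, -0.23); 3−1 = (265, 185, -0.69).
Solve a·Δx + b·Δy = Δh: det = (-10)·185 − 265·(-25) = 4775.
∂h/∂x = [(-0.23)·185 − (-0.69)·(-25)] / 4775 = -0.01252
∂h/∂y = [(-10)·(-0.69) − 265·(-0.23)] / 4775 = +0.01421
Flow direction (−∇h) has components (+0.01252 E, -0.01421 N).
Azimuth = atan2(E, N) = atan2(+0.01252, -0.01421) = 138.6° ≈ 139°.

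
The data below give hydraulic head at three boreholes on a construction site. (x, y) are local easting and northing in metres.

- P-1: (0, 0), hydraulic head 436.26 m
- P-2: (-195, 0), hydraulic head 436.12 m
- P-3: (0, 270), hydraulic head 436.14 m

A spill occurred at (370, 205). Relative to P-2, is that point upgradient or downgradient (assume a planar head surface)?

upgradient

∂h/∂x = (436.12 − 436.26) / (-195 − 0) = +0.0007179
∂h/∂y = (436.14 − 436.26) / (270 − 0) = -0.0004444
Head at (370, 205) = 436.26 + (+0.0007179)·(370) + (-0.0004444)·(205) = 436.43 m.
That is higher than the 436.12 m at P-2, so the point is upgradient.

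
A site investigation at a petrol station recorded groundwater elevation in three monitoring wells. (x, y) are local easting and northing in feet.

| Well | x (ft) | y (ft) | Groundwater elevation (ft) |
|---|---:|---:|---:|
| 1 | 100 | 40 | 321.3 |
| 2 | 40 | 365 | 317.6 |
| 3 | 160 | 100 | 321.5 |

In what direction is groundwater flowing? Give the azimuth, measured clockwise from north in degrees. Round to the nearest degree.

With h = a·x + b·y + c and 1 as origin, the differences give:
  (-60)·a + 325·b = -3.7
  60·a + 60·b = +0.2
Eliminate b (×60 and ×325, subtract): -23100·a = -287.00 → a = ∂h/∂x = +0.01242
Back-substitute: b = ∂h/∂y = -0.009091.
Flow direction (−∇h) has components (-0.01242 E, +0.009091 N).
Azimuth = atan2(E, N) = atan2(-0.01242, +0.009091) = 306.2° ≈ 306°.

306°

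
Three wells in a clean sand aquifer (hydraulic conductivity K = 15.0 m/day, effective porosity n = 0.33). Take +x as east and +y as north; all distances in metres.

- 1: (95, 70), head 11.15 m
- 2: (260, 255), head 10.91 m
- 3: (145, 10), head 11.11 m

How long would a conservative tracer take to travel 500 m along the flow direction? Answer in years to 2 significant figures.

With h = a·x + b·y + c and 1 as origin, the differences give:
  165·a + 185·b = -0.24
  50·a + (-60)·b = -0.04
Eliminate b (×(-60) and ×185, subtract): -19150·a = 21.800 → a = ∂h/∂x = -0.001138
Back-substitute: b = ∂h/∂y = -0.0002820.
|∇h| = √(-0.001138² + -0.0002820²) = 0.001172
Seepage velocity v = K·i/n = 15.0 × 0.001172 / 0.33 = 0.05327 m/day.
t = 500 / 0.05327 = 9386 days = 25.7 years.

26 years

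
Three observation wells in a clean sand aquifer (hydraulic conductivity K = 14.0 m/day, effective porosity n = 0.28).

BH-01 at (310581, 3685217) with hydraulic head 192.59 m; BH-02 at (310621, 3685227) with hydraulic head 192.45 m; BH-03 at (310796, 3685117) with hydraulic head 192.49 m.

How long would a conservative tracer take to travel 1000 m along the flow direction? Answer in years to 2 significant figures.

11 years

Taking BH-01 as reference: BH-02−BH-01 = (40, 10, -0.14); BH-03−BH-01 = (215, -100, -0.10).
Determinant of the coordinate differences = 40·(-100) − 215·10 = -6150.
∂h/∂x = [(-0.14)·(-100) − (-0.10)·10] / -6150 = -0.002439
∂h/∂y = [40·(-0.10) − 215·(-0.14)] / -6150 = -0.004244
|∇h| = √(-0.002439² + -0.004244²) = 0.004895
Seepage velocity v = K·i/n = 14.0 × 0.004895 / 0.28 = 0.2447 m/day.
t = 1000 / 0.2447 = 4087 days = 11.2 years.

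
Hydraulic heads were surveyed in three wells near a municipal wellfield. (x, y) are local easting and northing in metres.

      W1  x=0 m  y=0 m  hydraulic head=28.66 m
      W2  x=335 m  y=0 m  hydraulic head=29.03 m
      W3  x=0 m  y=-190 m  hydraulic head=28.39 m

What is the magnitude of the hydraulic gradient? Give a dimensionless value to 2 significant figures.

∂h/∂x = (29.03 − 28.66) / (335 − 0) = +0.001104
∂h/∂y = (28.39 − 28.66) / (-190 − 0) = +0.001421
|∇h| = √(0.001104² + 0.001421²) = 0.001799

0.0018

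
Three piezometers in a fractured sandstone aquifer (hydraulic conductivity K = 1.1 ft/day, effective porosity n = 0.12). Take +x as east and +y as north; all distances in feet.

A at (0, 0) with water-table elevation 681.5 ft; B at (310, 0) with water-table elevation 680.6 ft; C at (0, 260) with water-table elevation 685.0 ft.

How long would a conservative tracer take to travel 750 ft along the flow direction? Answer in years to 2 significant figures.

16 years

∂h/∂x = (680.6 − 681.5) / (310 − 0) = -0.002903
∂h/∂y = (685.0 − 681.5) / (260 − 0) = +0.01346
|∇h| = √(-0.002903² + 0.01346²) = 0.01377
Seepage velocity v = K·i/n = 1.1 × 0.01377 / 0.12 = 0.1262 ft/day.
t = 750 / 0.1262 = 5943 days = 16.3 years.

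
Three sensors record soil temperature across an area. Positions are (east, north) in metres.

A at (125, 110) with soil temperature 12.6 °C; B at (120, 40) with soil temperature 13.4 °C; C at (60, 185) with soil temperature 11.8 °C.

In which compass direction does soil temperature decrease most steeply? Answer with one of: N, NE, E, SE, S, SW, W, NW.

Three-point gradient (reference A): Δ to B = (-5, -70, +0.8), Δ to C = (-65, 75, -0.8).
∂T/∂x = -0.0008122, ∂T/∂y = -0.01137 (det = -4925).
Steepest decrease is along −∇f = (+0.0008122 E, +0.01137 N) → north.

N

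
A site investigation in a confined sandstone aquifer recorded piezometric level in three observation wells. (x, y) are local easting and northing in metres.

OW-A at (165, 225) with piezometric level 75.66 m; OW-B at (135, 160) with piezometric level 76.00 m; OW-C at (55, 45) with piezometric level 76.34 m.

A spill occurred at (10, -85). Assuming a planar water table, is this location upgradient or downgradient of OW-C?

upgradient

With h = a·x + b·y + c and OW-A as origin, the differences give:
  (-30)·a + (-65)·b = +0.34
  (-110)·a + (-180)·b = +0.68
Eliminate b (×(-180) and ×(-65), subtract): -1750·a = -17.000 → a = ∂h/∂x = +0.009714
Back-substitute: b = ∂h/∂y = -0.009714.
Head at (10, -85) = 75.66 + (+0.009714)·(-155) + (-0.009714)·(-310) = 77.17 m.
That is higher than the 76.34 m at OW-C, so the point is upgradient.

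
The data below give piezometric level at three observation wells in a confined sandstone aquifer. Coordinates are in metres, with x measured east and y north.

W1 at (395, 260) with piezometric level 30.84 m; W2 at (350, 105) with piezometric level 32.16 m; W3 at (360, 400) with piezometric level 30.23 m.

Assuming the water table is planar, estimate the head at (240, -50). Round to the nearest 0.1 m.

Differences from W1: to W2 (Δx, Δy, Δh) = (-45, -155, +1.32); to W3 = (-35, 140, -0.61).
Solve a·Δx + b·Δy = Δh: det = (-45)·140 − (-35)·(-155) = -11725.
∂h/∂x = [(+1.32)·140 − (-0.61)·(-155)] / -11725 = -0.007697
∂h/∂y = [(-45)·(-0.61) − (-35)·(+1.32)] / -11725 = -0.006281
h(240, -50) = 30.84 + (-0.007697)·(-155) + (-0.006281)·(-310) = 30.84 +1.193 +1.947 = 33.980 m.

34.0 m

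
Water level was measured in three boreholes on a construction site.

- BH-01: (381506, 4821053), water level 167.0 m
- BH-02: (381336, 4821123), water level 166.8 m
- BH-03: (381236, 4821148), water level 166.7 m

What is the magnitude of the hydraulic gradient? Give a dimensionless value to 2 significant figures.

0.0013

With h = a·x + b·y + c and BH-01 as origin, the differences give:
  (-170)·a + 70·b = -0.2
  (-270)·a + 95·b = -0.3
Eliminate b (×95 and ×70, subtract): 2750·a = 2.00 → a = ∂h/∂x = +0.0007273
Back-substitute: b = ∂h/∂y = -0.001091.
|∇h| = √(0.0007273² + -0.001091²) = 0.001311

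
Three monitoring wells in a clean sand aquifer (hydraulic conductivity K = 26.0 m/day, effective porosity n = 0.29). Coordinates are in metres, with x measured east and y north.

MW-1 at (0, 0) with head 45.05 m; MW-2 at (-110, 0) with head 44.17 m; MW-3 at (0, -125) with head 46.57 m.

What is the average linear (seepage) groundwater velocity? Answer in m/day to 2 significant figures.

∂h/∂x = (44.17 − 45.05) / (-110 − 0) = +0.008000
∂h/∂y = (46.57 − 45.05) / (-125 − 0) = -0.01216
|∇h| = √(0.008000² + -0.01216²) = 0.01456
Seepage velocity v = K·i/n = 26.0 × 0.01456 / 0.29 = 1.305 m/day.

1.3 m/day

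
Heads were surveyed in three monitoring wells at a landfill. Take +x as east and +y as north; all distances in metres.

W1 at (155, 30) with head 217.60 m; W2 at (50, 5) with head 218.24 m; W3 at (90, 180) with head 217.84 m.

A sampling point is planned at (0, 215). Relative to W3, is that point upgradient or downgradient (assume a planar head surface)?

With h = a·x + b·y + c and W1 as origin, the differences give:
  (-105)·a + (-25)·b = +0.64
  (-65)·a + 150·b = +0.24
Eliminate b (×150 and ×(-25), subtract): -17375·a = 102.000 → a = ∂h/∂x = -0.005871
Back-substitute: b = ∂h/∂y = -0.0009439.
Head at (0, 215) = 217.60 + (-0.005871)·(-155) + (-0.0009439)·(185) = 218.34 m.
That is higher than the 217.84 m at W3, so the point is upgradient.

upgradient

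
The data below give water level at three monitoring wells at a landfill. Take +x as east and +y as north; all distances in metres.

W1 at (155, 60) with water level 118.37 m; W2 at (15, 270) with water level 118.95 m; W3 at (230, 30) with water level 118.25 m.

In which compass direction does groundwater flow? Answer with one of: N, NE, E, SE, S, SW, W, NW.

Taking W1 as reference: W2−W1 = (-140, 210, +0.58); W3−W1 = (75, -30, -0.12).
Determinant of the coordinate differences = (-140)·(-30) − 75·210 = -11550.
∂h/∂x = [(+0.58)·(-30) − (-0.12)·210] / -11550 = -0.0006753
∂h/∂y = [(-140)·(-0.12) − 75·(+0.58)] / -11550 = +0.002312
Flow = −∇h = (+0.0006753 east, -0.002312 north), which points south.

S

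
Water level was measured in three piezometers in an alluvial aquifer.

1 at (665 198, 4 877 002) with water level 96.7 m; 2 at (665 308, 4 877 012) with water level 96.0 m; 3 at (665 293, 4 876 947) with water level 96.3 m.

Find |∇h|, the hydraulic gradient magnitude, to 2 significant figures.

0.0069

Differences from 1: to 2 (Δx, Δy, Δh) = (110, 10, -0.7); to 3 = (95, -55, -0.4).
Determinant of the coordinate differences = 110·(-55) − 95·10 = -7000.
∂h/∂x = [(-0.7)·(-55) − (-0.4)·10] / -7000 = -0.006071
∂h/∂y = [110·(-0.4) − 95·(-0.7)] / -7000 = -0.003214
|∇h| = √(-0.006071² + -0.003214²) = 0.006869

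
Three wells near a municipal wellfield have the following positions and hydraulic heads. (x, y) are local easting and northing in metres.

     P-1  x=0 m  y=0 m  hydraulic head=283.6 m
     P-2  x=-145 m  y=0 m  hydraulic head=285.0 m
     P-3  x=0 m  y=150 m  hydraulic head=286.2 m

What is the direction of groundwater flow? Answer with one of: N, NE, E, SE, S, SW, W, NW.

SE

∂h/∂x = (285.0 − 283.6) / (-145 − 0) = -0.009655
∂h/∂y = (286.2 − 283.6) / (150 − 0) = +0.01733
Flow = −∇h = (+0.009655 east, -0.01733 north), which points southeast.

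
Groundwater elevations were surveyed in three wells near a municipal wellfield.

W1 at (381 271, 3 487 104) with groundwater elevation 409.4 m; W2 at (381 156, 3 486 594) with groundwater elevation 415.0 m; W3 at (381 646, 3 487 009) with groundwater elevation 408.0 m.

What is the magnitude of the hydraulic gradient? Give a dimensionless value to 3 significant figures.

0.0114

Differences from W1: to W2 (Δx, Δy, Δh) = (-115, -510, +5.6); to W3 = (375, -95, -1.4).
Determinant of the coordinate differences = (-115)·(-95) − 375·(-510) = 202175.
∂h/∂x = [(+5.6)·(-95) − (-1.4)·(-510)] / 202175 = -0.006163
∂h/∂y = [(-115)·(-1.4) − 375·(+5.6)] / 202175 = -0.009591
|∇h| = √(-0.006163² + -0.009591²) = 0.0114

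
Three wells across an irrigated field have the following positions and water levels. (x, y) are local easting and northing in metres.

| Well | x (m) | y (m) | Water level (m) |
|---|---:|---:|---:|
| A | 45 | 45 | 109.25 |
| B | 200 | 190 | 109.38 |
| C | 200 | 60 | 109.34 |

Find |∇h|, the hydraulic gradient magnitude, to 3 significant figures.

With h = a·x + b·y + c and A as origin, the differences give:
  155·a + 145·b = +0.13
  155·a + 15·b = +0.09
Eliminate b (×15 and ×145, subtract): -20150·a = -11.100 → a = ∂h/∂x = +0.0005509
Back-substitute: b = ∂h/∂y = +0.0003077.
|∇h| = √(0.0005509² + 0.0003077²) = 0.000631

0.000631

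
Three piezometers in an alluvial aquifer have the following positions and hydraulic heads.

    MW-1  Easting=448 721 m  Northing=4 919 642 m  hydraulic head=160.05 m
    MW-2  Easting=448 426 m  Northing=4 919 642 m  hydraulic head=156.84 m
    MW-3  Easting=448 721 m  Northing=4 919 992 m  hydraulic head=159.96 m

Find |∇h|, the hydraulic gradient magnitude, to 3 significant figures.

∂h/∂x = (156.84 − 160.05) / (448426 − 448721) = +0.01088
∂h/∂y = (159.96 − 160.05) / (4919992 − 4919642) = -0.0002571
|∇h| = √(0.01088² + -0.0002571²) = 0.01088

0.0109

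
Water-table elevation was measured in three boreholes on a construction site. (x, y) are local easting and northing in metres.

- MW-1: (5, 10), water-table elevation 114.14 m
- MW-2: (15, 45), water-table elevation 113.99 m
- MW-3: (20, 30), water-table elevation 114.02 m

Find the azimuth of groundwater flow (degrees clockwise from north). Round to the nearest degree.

Three-point gradient (reference MW-1): Δ to MW-2 = (10, 35, -0.15), Δ to MW-3 = (15, 20, -0.12).
∂h/∂x = -0.003692, ∂h/∂y = -0.003231 (det = -325).
Flow direction (−∇h) has components (+0.003692 E, +0.003231 N).
Azimuth = atan2(E, N) = atan2(+0.003692, +0.003231) = 48.8° ≈ 049°.

049°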